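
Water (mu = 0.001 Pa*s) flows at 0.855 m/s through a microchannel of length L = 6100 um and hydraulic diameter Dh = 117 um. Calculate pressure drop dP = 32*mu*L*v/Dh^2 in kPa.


Step 1: Convert to SI: L = 6100e-6 m, Dh = 117e-6 m
Step 2: dP = 32 * 0.001 * 6100e-6 * 0.855 / (117e-6)^2
Step 3: dP = 12191.98 Pa
Step 4: Convert to kPa: dP = 12.19 kPa


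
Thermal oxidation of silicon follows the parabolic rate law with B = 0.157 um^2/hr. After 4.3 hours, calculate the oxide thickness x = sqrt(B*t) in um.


Step 1: Compute B*t = 0.157 * 4.3 = 0.6751
Step 2: x = sqrt(0.6751)
x = 0.822 um


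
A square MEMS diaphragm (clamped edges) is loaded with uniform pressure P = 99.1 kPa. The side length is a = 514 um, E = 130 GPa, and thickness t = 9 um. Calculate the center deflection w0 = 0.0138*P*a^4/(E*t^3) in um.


Step 1: Convert pressure to compatible units (E is in GPa, so P in GPa).
P = 99.1 kPa = 99.1e-6 GPa
Step 2: Compute numerator: 0.0138 * P * a^4.
a^4 = 514^4 = 69799526416
numerator = 0.0138 * 99.1e-6 * 69799526416 = 9.545644e+04
Step 3: Compute denominator: E * t^3 = 130 * 9^3 = 94770
Step 4: w0 = numerator / denominator = 9.545644e+04 / 94770 = 1.0072 um


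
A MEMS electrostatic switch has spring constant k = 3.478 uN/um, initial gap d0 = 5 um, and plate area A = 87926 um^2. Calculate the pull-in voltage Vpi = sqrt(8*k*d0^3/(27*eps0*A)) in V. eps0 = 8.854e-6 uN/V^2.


Step 1: Compute numerator: 8 * k * d0^3 = 8 * 3.478 * 5^3 = 3478.0
Step 2: Compute denominator: 27 * eps0 * A = 27 * 8.854e-6 * 87926 = 21.019414
Step 3: Vpi = sqrt(3478.0 / 21.019414)
Vpi = 12.86 V


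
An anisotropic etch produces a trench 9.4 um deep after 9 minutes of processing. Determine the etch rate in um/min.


Step 1: Etch rate = depth / time
Step 2: rate = 9.4 / 9
rate = 1.044 um/min


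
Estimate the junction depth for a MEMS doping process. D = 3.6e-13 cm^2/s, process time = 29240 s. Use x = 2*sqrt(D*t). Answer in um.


Step 1: Compute D*t = 3.6e-13 * 29240 = 1.05264e-08 cm^2
Step 2: sqrt(D*t) = 1.02598e-04 cm
Step 3: x = 2 * 1.02598e-04 cm = 2.05196e-04 cm
Step 4: Convert to um (1 cm = 1e4 um): x = 2.052 um


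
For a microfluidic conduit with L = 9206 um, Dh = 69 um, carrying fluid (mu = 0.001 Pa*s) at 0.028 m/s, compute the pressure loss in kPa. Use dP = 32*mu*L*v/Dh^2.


Step 1: Convert to SI: L = 9206e-6 m, Dh = 69e-6 m
Step 2: dP = 32 * 0.001 * 9206e-6 * 0.028 / (69e-6)^2
Step 3: dP = 1732.53 Pa
Step 4: Convert to kPa: dP = 1.73 kPa


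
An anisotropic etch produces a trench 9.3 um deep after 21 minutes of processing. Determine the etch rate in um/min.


Step 1: Etch rate = depth / time
Step 2: rate = 9.3 / 21
rate = 0.443 um/min


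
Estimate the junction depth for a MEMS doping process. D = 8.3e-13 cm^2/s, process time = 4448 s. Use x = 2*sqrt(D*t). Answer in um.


Step 1: Compute D*t = 8.3e-13 * 4448 = 3.69184e-09 cm^2
Step 2: sqrt(D*t) = 6.07605e-05 cm
Step 3: x = 2 * 6.07605e-05 cm = 1.21521e-04 cm
Step 4: Convert to um (1 cm = 1e4 um): x = 1.215 um


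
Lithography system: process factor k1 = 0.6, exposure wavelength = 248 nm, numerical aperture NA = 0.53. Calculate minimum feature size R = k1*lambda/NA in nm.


Step 1: Identify values: k1 = 0.6, lambda = 248 nm, NA = 0.53
Step 2: R = k1 * lambda / NA
R = 0.6 * 248 / 0.53
R = 280.8 nm


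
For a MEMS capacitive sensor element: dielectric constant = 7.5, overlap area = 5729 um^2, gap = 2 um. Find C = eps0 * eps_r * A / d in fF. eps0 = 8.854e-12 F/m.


Step 1: Convert area to m^2: A = 5729e-12 m^2
Step 2: Convert gap to m: d = 2e-6 m
Step 3: C = eps0 * eps_r * A / d
C = 8.854e-12 * 7.5 * 5729e-12 / 2e-6
Step 4: Convert to fF (multiply by 1e15).
C = 190.22 fF


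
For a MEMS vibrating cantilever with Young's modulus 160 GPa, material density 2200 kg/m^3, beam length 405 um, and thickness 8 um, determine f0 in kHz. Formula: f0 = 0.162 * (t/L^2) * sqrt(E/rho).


Step 1: Convert units to SI.
t_SI = 8e-6 m, L_SI = 405e-6 m
Step 2: Calculate sqrt(E/rho).
sqrt(160e9 / 2200) = 8528.03 m/s
Step 3: Compute f0.
f0 = 0.162 * 8e-6 / (405e-6)^2 * 8528.03 = 67382.0 Hz = 67.38 kHz


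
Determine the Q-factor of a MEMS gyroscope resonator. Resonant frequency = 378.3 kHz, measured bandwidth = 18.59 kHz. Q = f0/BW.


Step 1: Q = f0 / bandwidth
Step 2: Q = 378.3 / 18.59
Q = 20.3


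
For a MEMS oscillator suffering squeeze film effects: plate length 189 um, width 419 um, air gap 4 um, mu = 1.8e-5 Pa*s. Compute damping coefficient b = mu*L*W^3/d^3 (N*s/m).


Step 1: Convert to SI.
L = 189e-6 m, W = 419e-6 m, d = 4e-6 m
Step 2: W^3 = (419e-6)^3 = 7.36e-11 m^3
Step 3: d^3 = (4e-6)^3 = 6.40e-17 m^3
Step 4: b = 1.8e-5 * 189e-6 * 7.36e-11 / 6.40e-17
b = 3.91e-03 N*s/m


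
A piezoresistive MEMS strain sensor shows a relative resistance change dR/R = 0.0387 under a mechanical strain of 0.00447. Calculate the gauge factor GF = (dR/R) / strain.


Step 1: Identify values.
dR/R = 0.0387, strain = 0.00447
Step 2: GF = (dR/R) / strain = 0.0387 / 0.00447
GF = 8.7


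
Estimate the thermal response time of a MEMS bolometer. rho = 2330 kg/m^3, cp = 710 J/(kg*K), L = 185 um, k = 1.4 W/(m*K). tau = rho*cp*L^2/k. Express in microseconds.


Step 1: Convert L to m: L = 185e-6 m
Step 2: L^2 = (185e-6)^2 = 3.4225e-08 m^2
Step 3: tau = 2330 * 710 * 3.4225e-08 / 1.4 = 4.044172679e-02 s
Step 4: Convert to microseconds (multiply by 1e6).
tau = 40441.727 us


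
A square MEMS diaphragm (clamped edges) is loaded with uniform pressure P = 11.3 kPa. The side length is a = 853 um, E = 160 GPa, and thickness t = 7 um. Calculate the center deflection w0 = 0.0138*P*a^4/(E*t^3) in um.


Step 1: Convert pressure to compatible units (E is in GPa, so P in GPa).
P = 11.3 kPa = 11.3e-6 GPa
Step 2: Compute numerator: 0.0138 * P * a^4.
a^4 = 853^4 = 529414856881
numerator = 0.0138 * 11.3e-6 * 529414856881 = 8.255695e+04
Step 3: Compute denominator: E * t^3 = 160 * 7^3 = 54880
Step 4: w0 = numerator / denominator = 8.255695e+04 / 54880 = 1.5043 um


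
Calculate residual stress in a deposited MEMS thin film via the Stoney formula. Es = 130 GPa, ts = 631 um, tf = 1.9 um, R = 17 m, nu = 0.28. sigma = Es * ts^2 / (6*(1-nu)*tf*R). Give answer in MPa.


Step 1: Compute numerator: Es * ts^2 = 130 * 631^2 = 51760930 (GPa*um^2)
Step 2: Compute denominator (R in um): 6*(1-nu)*tf*R = 6*0.72*1.9*17e6 = 139536000.0 (um^2)
Step 3: sigma (GPa) = 51760930 / 139536000.0 = 3.7095e-01 GPa
Step 4: Convert to MPa (x1000): sigma = 371.0 MPa


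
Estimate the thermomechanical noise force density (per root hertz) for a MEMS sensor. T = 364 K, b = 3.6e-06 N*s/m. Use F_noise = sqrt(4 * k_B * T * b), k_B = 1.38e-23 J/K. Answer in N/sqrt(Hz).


Step 1: Compute 4 * k_B * T * b
= 4 * 1.38e-23 * 364 * 3.6e-06
= 7.2334e-26 N^2/Hz
Step 2: F_noise = sqrt(7.2334e-26)
F_noise = 2.69e-13 N/sqrt(Hz)


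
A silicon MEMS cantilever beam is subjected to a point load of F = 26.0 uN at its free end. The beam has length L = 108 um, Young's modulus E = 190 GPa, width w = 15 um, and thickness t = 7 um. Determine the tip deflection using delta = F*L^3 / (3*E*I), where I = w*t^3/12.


Step 1: Calculate the second moment of area.
I = w * t^3 / 12 = 15 * 7^3 / 12 = 428.75 um^4
Step 2: Convert E to consistent units (1 GPa = 1000 uN/um^2).
E = 190 GPa = 190000 uN/um^2
Step 3: Calculate tip deflection.
delta = F * L^3 / (3 * E * I)
delta = 26.0 * 108^3 / (3 * 190000 * 428.75)
delta = 0.134 um


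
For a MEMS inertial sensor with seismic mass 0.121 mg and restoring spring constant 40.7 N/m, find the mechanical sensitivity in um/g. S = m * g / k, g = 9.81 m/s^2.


Step 1: Convert mass: m = 0.121 mg = 1.21e-07 kg
Step 2: S = m * g / k = 1.21e-07 * 9.81 / 40.7
Step 3: S = 2.92e-08 m/g
Step 4: Convert to um/g: S = 0.029 um/g


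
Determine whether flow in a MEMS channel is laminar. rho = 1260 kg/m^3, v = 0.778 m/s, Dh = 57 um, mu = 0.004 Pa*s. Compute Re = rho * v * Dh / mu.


Step 1: Convert Dh to meters: Dh = 57e-6 m
Step 2: Re = rho * v * Dh / mu
Re = 1260 * 0.778 * 57e-6 / 0.004
Re = 13.969
Since Re = 13.969 is below ~2300, the flow is laminar.


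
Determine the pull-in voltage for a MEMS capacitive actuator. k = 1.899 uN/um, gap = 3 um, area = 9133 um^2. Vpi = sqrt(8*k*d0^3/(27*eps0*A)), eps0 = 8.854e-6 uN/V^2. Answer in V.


Step 1: Compute numerator: 8 * k * d0^3 = 8 * 1.899 * 3^3 = 410.184
Step 2: Compute denominator: 27 * eps0 * A = 27 * 8.854e-6 * 9133 = 2.183317
Step 3: Vpi = sqrt(410.184 / 2.183317)
Vpi = 13.71 V


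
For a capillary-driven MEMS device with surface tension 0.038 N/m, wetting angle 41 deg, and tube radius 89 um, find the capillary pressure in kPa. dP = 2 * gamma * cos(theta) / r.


Step 1: cos(41 deg) = 0.7547
Step 2: Convert r to m: r = 89e-6 m
Step 3: dP = 2 * 0.038 * 0.7547 / 89e-6 = 644.5 Pa
Step 4: Convert Pa to kPa (divide by 1000).
dP = 0.64 kPa


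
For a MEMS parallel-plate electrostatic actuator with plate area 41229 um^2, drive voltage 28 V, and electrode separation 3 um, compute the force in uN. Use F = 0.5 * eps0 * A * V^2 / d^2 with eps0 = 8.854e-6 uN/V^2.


Step 1: Identify parameters.
eps0 = 8.854e-6 uN/V^2, A = 41229 um^2, V = 28 V, d = 3 um
Step 2: Compute V^2 = 28^2 = 784
Step 3: Compute d^2 = 3^2 = 9
Step 4: F = 0.5 * 8.854e-6 * 41229 * 784 / 9
F = 15.9 uN


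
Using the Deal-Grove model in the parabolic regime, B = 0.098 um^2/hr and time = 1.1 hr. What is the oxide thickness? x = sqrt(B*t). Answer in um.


Step 1: Compute B*t = 0.098 * 1.1 = 0.1078
Step 2: x = sqrt(0.1078)
x = 0.328 um


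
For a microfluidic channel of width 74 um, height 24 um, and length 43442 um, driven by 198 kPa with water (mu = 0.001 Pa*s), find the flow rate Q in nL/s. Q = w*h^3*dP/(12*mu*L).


Step 1: Convert all dimensions to SI (meters).
w = 74e-6 m, h = 24e-6 m, L = 43442e-6 m, dP = 198e3 Pa
Step 2: Q = w * h^3 * dP / (12 * mu * L)
Q = 74e-6 * (24e-6)^3 * 198e3 / (12 * 0.001 * 43442e-6) = 3.8854344e-10 m^3/s
Step 3: Convert Q from m^3/s to nL/s (1 m^3 = 1e12 nL, so multiply by 1e12).
Q = 388.543 nL/s


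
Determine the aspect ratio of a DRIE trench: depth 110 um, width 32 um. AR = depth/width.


Step 1: AR = depth / width
Step 2: AR = 110 / 32
AR = 3.4


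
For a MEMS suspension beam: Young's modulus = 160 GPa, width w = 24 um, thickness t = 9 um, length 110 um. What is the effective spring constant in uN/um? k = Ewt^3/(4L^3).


Step 1: Convert E to consistent units (1 GPa = 1000 uN/um^2).
E = 160 GPa = 160000 uN/um^2
Step 2: Compute t^3 = 9^3 = 729
Step 3: Compute L^3 = 110^3 = 1331000
Step 4: k = 160000 * 24 * 729 / (4 * 1331000)
k = 525.8002 uN/um


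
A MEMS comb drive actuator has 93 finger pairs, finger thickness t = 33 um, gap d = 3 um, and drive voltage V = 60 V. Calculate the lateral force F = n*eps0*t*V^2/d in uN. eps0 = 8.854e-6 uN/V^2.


Step 1: Parameters: n=93, eps0=8.854e-6 uN/V^2, t=33 um, V=60 V, d=3 um
Step 2: V^2 = 3600
Step 3: F = 93 * 8.854e-6 * 33 * 3600 / 3
F = 32.608 uN


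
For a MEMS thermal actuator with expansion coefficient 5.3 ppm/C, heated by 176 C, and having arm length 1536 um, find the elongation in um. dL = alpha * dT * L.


Step 1: Convert CTE: alpha = 5.3 ppm/C = 5.3e-6 /C
Step 2: dL = 5.3e-6 * 176 * 1536
dL = 1.4328 um


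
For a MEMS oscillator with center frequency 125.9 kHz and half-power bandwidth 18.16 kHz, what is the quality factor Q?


Step 1: Q = f0 / bandwidth
Step 2: Q = 125.9 / 18.16
Q = 6.9


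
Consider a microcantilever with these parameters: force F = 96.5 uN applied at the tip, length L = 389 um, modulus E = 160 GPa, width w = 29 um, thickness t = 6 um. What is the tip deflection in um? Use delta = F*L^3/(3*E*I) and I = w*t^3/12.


Step 1: Calculate the second moment of area.
I = w * t^3 / 12 = 29 * 6^3 / 12 = 522.0 um^4
Step 2: Convert E to consistent units (1 GPa = 1000 uN/um^2).
E = 160 GPa = 160000 uN/um^2
Step 3: Calculate tip deflection.
delta = F * L^3 / (3 * E * I)
delta = 96.5 * 389^3 / (3 * 160000 * 522.0)
delta = 22.6707 um


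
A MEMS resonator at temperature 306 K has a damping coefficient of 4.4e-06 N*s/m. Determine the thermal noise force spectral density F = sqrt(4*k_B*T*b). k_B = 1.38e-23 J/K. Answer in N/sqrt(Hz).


Step 1: Compute 4 * k_B * T * b
= 4 * 1.38e-23 * 306 * 4.4e-06
= 7.4321e-26 N^2/Hz
Step 2: F_noise = sqrt(7.4321e-26)
F_noise = 2.73e-13 N/sqrt(Hz)


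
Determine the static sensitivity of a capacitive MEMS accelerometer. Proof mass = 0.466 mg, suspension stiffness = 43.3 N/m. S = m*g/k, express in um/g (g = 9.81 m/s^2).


Step 1: Convert mass: m = 0.466 mg = 4.66e-07 kg
Step 2: S = m * g / k = 4.66e-07 * 9.81 / 43.3
Step 3: S = 1.06e-07 m/g
Step 4: Convert to um/g: S = 0.106 um/g


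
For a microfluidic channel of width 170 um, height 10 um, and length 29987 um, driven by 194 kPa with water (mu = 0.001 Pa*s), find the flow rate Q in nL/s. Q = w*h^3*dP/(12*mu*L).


Step 1: Convert all dimensions to SI (meters).
w = 170e-6 m, h = 10e-6 m, L = 29987e-6 m, dP = 194e3 Pa
Step 2: Q = w * h^3 * dP / (12 * mu * L)
Q = 170e-6 * (10e-6)^3 * 194e3 / (12 * 0.001 * 29987e-6) = 9.165083e-11 m^3/s
Step 3: Convert Q from m^3/s to nL/s (1 m^3 = 1e12 nL, so multiply by 1e12).
Q = 91.651 nL/s


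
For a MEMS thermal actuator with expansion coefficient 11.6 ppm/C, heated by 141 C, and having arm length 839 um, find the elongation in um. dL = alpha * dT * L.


Step 1: Convert CTE: alpha = 11.6 ppm/C = 11.6e-6 /C
Step 2: dL = 11.6e-6 * 141 * 839
dL = 1.3723 um


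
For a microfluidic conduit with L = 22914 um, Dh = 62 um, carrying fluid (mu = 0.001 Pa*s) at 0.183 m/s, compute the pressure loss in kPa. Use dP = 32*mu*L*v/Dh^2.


Step 1: Convert to SI: L = 22914e-6 m, Dh = 62e-6 m
Step 2: dP = 32 * 0.001 * 22914e-6 * 0.183 / (62e-6)^2
Step 3: dP = 34907.49 Pa
Step 4: Convert to kPa: dP = 34.91 kPa


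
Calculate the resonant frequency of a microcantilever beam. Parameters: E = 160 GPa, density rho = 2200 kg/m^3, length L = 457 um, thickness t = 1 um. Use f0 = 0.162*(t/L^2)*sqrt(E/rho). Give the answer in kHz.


Step 1: Convert units to SI.
t_SI = 1e-6 m, L_SI = 457e-6 m
Step 2: Calculate sqrt(E/rho).
sqrt(160e9 / 2200) = 8528.03 m/s
Step 3: Compute f0.
f0 = 0.162 * 1e-6 / (457e-6)^2 * 8528.03 = 6615.0 Hz = 6.62 kHz


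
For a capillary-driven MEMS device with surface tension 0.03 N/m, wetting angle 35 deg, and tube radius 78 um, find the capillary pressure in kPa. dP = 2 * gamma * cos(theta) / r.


Step 1: cos(35 deg) = 0.8192
Step 2: Convert r to m: r = 78e-6 m
Step 3: dP = 2 * 0.03 * 0.8192 / 78e-6 = 630.2 Pa
Step 4: Convert Pa to kPa (divide by 1000).
dP = 0.63 kPa


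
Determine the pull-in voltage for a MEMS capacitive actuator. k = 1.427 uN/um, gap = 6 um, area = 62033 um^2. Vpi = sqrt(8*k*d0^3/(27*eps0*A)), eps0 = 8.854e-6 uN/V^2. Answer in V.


Step 1: Compute numerator: 8 * k * d0^3 = 8 * 1.427 * 6^3 = 2465.856
Step 2: Compute denominator: 27 * eps0 * A = 27 * 8.854e-6 * 62033 = 14.829485
Step 3: Vpi = sqrt(2465.856 / 14.829485)
Vpi = 12.89 V


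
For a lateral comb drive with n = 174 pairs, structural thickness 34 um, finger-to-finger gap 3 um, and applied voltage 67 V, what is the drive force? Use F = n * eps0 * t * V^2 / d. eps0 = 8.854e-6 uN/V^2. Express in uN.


Step 1: Parameters: n=174, eps0=8.854e-6 uN/V^2, t=34 um, V=67 V, d=3 um
Step 2: V^2 = 4489
Step 3: F = 174 * 8.854e-6 * 34 * 4489 / 3
F = 78.378 uN


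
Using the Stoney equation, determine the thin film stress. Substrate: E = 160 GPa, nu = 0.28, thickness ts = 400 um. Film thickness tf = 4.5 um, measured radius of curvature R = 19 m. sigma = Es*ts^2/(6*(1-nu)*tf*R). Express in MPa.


Step 1: Compute numerator: Es * ts^2 = 160 * 400^2 = 25600000 (GPa*um^2)
Step 2: Compute denominator (R in um): 6*(1-nu)*tf*R = 6*0.72*4.5*19e6 = 369360000.0 (um^2)
Step 3: sigma (GPa) = 25600000 / 369360000.0 = 6.9309e-02 GPa
Step 4: Convert to MPa (x1000): sigma = 69.3 MPa


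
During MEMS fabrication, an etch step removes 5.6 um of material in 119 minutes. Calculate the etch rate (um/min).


Step 1: Etch rate = depth / time
Step 2: rate = 5.6 / 119
rate = 0.047 um/min


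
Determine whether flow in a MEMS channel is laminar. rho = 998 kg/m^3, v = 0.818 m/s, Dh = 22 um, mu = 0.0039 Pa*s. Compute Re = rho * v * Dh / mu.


Step 1: Convert Dh to meters: Dh = 22e-6 m
Step 2: Re = rho * v * Dh / mu
Re = 998 * 0.818 * 22e-6 / 0.0039
Re = 4.605
Since Re = 4.605 is below ~2300, the flow is laminar.


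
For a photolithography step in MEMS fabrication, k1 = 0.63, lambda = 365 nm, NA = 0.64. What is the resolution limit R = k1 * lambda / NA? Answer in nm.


Step 1: Identify values: k1 = 0.63, lambda = 365 nm, NA = 0.64
Step 2: R = k1 * lambda / NA
R = 0.63 * 365 / 0.64
R = 359.3 nm


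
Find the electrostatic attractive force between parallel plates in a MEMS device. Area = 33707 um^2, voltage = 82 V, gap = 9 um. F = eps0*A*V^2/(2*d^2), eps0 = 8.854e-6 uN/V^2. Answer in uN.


Step 1: Identify parameters.
eps0 = 8.854e-6 uN/V^2, A = 33707 um^2, V = 82 V, d = 9 um
Step 2: Compute V^2 = 82^2 = 6724
Step 3: Compute d^2 = 9^2 = 81
Step 4: F = 0.5 * 8.854e-6 * 33707 * 6724 / 81
F = 12.387 uN


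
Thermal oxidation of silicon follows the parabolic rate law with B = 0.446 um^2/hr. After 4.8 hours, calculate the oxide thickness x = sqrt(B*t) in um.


Step 1: Compute B*t = 0.446 * 4.8 = 2.1408
Step 2: x = sqrt(2.1408)
x = 1.463 um


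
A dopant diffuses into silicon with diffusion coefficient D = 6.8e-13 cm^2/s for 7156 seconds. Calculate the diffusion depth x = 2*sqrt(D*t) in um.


Step 1: Compute D*t = 6.8e-13 * 7156 = 4.86608e-09 cm^2
Step 2: sqrt(D*t) = 6.97573e-05 cm
Step 3: x = 2 * 6.97573e-05 cm = 1.395146e-04 cm
Step 4: Convert to um (1 cm = 1e4 um): x = 1.395 um


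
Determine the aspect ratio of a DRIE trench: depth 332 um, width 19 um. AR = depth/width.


Step 1: AR = depth / width
Step 2: AR = 332 / 19
AR = 17.5


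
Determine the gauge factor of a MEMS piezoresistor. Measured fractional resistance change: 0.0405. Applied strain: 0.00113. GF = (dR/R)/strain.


Step 1: Identify values.
dR/R = 0.0405, strain = 0.00113
Step 2: GF = (dR/R) / strain = 0.0405 / 0.00113
GF = 35.8


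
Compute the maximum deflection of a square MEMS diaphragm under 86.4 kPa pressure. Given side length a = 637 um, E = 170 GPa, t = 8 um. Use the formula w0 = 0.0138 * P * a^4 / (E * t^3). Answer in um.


Step 1: Convert pressure to compatible units (E is in GPa, so P in GPa).
P = 86.4 kPa = 86.4e-6 GPa
Step 2: Compute numerator: 0.0138 * P * a^4.
a^4 = 637^4 = 164648481361
numerator = 0.0138 * 86.4e-6 * 164648481361 = 1.963137e+05
Step 3: Compute denominator: E * t^3 = 170 * 8^3 = 87040
Step 4: w0 = numerator / denominator = 1.963137e+05 / 87040 = 2.2554 um


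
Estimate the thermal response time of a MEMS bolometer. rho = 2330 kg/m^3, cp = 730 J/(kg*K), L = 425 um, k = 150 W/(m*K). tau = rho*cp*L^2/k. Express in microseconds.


Step 1: Convert L to m: L = 425e-6 m
Step 2: L^2 = (425e-6)^2 = 1.80625e-07 m^2
Step 3: tau = 2330 * 730 * 1.80625e-07 / 150 = 2.04816708e-03 s
Step 4: Convert to microseconds (multiply by 1e6).
tau = 2048.167 us


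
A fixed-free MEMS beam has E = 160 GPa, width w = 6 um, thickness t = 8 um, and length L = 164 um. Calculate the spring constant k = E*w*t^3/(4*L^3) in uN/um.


Step 1: Convert E to consistent units (1 GPa = 1000 uN/um^2).
E = 160 GPa = 160000 uN/um^2
Step 2: Compute t^3 = 8^3 = 512
Step 3: Compute L^3 = 164^3 = 4410944
Step 4: k = 160000 * 6 * 512 / (4 * 4410944)
k = 27.858 uN/um


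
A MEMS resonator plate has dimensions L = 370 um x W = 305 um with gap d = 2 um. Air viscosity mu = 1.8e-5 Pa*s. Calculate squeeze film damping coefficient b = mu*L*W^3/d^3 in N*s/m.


Step 1: Convert to SI.
L = 370e-6 m, W = 305e-6 m, d = 2e-6 m
Step 2: W^3 = (305e-6)^3 = 2.84e-11 m^3
Step 3: d^3 = (2e-6)^3 = 8.00e-18 m^3
Step 4: b = 1.8e-5 * 370e-6 * 2.84e-11 / 8.00e-18
b = 2.36e-02 N*s/m


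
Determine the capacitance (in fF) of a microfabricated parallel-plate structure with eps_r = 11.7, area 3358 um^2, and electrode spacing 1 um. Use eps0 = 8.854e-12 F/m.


Step 1: Convert area to m^2: A = 3358e-12 m^2
Step 2: Convert gap to m: d = 1e-6 m
Step 3: C = eps0 * eps_r * A / d
C = 8.854e-12 * 11.7 * 3358e-12 / 1e-6
Step 4: Convert to fF (multiply by 1e15).
C = 347.86 fF


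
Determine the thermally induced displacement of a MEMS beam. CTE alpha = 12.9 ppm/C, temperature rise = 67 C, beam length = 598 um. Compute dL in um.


Step 1: Convert CTE: alpha = 12.9 ppm/C = 12.9e-6 /C
Step 2: dL = 12.9e-6 * 67 * 598
dL = 0.5169 um


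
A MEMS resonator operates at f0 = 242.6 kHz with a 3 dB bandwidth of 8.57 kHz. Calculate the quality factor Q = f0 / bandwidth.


Step 1: Q = f0 / bandwidth
Step 2: Q = 242.6 / 8.57
Q = 28.3


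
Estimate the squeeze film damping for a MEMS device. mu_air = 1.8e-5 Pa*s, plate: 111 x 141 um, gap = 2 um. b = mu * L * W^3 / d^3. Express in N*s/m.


Step 1: Convert to SI.
L = 111e-6 m, W = 141e-6 m, d = 2e-6 m
Step 2: W^3 = (141e-6)^3 = 2.80e-12 m^3
Step 3: d^3 = (2e-6)^3 = 8.00e-18 m^3
Step 4: b = 1.8e-5 * 111e-6 * 2.80e-12 / 8.00e-18
b = 7.00e-04 N*s/m


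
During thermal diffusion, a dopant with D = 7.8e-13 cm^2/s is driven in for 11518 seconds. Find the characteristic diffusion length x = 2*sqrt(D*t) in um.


Step 1: Compute D*t = 7.8e-13 * 11518 = 8.98404e-09 cm^2
Step 2: sqrt(D*t) = 9.47842e-05 cm
Step 3: x = 2 * 9.47842e-05 cm = 1.895684e-04 cm
Step 4: Convert to um (1 cm = 1e4 um): x = 1.896 um


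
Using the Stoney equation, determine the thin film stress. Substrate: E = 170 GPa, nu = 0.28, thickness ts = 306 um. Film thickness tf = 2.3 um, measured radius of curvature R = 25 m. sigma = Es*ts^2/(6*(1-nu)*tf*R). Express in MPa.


Step 1: Compute numerator: Es * ts^2 = 170 * 306^2 = 15918120 (GPa*um^2)
Step 2: Compute denominator (R in um): 6*(1-nu)*tf*R = 6*0.72*2.3*25e6 = 248400000.0 (um^2)
Step 3: sigma (GPa) = 15918120 / 248400000.0 = 6.4083e-02 GPa
Step 4: Convert to MPa (x1000): sigma = 64.1 MPa


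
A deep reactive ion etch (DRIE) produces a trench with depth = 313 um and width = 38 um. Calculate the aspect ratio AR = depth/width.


Step 1: AR = depth / width
Step 2: AR = 313 / 38
AR = 8.2


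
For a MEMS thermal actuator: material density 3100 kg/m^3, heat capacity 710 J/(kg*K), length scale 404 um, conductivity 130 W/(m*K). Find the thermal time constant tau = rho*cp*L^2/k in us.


Step 1: Convert L to m: L = 404e-6 m
Step 2: L^2 = (404e-6)^2 = 1.63216e-07 m^2
Step 3: tau = 3100 * 710 * 1.63216e-07 / 130 = 2.76337243e-03 s
Step 4: Convert to microseconds (multiply by 1e6).
tau = 2763.372 us


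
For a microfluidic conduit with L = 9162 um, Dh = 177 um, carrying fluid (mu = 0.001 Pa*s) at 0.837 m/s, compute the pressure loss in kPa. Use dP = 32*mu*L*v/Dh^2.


Step 1: Convert to SI: L = 9162e-6 m, Dh = 177e-6 m
Step 2: dP = 32 * 0.001 * 9162e-6 * 0.837 / (177e-6)^2
Step 3: dP = 7832.84 Pa
Step 4: Convert to kPa: dP = 7.83 kPa


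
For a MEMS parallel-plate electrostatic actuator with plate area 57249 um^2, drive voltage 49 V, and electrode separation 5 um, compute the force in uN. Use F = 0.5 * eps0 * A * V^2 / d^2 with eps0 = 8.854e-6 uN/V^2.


Step 1: Identify parameters.
eps0 = 8.854e-6 uN/V^2, A = 57249 um^2, V = 49 V, d = 5 um
Step 2: Compute V^2 = 49^2 = 2401
Step 3: Compute d^2 = 5^2 = 25
Step 4: F = 0.5 * 8.854e-6 * 57249 * 2401 / 25
F = 24.341 uN


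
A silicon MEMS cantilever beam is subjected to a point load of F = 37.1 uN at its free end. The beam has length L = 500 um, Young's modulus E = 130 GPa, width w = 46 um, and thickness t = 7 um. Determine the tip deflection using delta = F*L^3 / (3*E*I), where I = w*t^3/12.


Step 1: Calculate the second moment of area.
I = w * t^3 / 12 = 46 * 7^3 / 12 = 1314.8333 um^4
Step 2: Convert E to consistent units (1 GPa = 1000 uN/um^2).
E = 130 GPa = 130000 uN/um^2
Step 3: Calculate tip deflection.
delta = F * L^3 / (3 * E * I)
delta = 37.1 * 500^3 / (3 * 130000 * 1314.8333)
delta = 9.0438 um


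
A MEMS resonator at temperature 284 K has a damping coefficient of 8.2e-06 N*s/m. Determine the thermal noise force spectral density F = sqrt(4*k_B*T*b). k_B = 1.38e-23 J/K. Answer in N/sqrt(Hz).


Step 1: Compute 4 * k_B * T * b
= 4 * 1.38e-23 * 284 * 8.2e-06
= 1.2855e-25 N^2/Hz
Step 2: F_noise = sqrt(1.2855e-25)
F_noise = 3.59e-13 N/sqrt(Hz)


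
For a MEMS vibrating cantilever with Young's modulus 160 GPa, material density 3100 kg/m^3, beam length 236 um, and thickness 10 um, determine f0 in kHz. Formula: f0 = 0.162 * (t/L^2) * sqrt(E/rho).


Step 1: Convert units to SI.
t_SI = 10e-6 m, L_SI = 236e-6 m
Step 2: Calculate sqrt(E/rho).
sqrt(160e9 / 3100) = 7184.21 m/s
Step 3: Compute f0.
f0 = 0.162 * 10e-6 / (236e-6)^2 * 7184.21 = 208963.3 Hz = 208.96 kHz


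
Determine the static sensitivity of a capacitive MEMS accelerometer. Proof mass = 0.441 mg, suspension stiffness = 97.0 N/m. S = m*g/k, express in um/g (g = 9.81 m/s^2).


Step 1: Convert mass: m = 0.441 mg = 4.41e-07 kg
Step 2: S = m * g / k = 4.41e-07 * 9.81 / 97.0
Step 3: S = 4.46e-08 m/g
Step 4: Convert to um/g: S = 0.045 um/g


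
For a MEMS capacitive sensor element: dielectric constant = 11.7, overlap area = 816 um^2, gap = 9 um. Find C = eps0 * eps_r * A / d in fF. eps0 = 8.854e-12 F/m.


Step 1: Convert area to m^2: A = 816e-12 m^2
Step 2: Convert gap to m: d = 9e-6 m
Step 3: C = eps0 * eps_r * A / d
C = 8.854e-12 * 11.7 * 816e-12 / 9e-6
Step 4: Convert to fF (multiply by 1e15).
C = 9.39 fF


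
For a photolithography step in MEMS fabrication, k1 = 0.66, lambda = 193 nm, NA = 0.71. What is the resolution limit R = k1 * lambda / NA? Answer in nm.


Step 1: Identify values: k1 = 0.66, lambda = 193 nm, NA = 0.71
Step 2: R = k1 * lambda / NA
R = 0.66 * 193 / 0.71
R = 179.4 nm


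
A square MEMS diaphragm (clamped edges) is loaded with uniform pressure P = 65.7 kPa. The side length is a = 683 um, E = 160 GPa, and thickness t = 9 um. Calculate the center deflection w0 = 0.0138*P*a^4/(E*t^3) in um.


Step 1: Convert pressure to compatible units (E is in GPa, so P in GPa).
P = 65.7 kPa = 65.7e-6 GPa
Step 2: Compute numerator: 0.0138 * P * a^4.
a^4 = 683^4 = 217611987121
numerator = 0.0138 * 65.7e-6 * 217611987121 = 1.973001e+05
Step 3: Compute denominator: E * t^3 = 160 * 9^3 = 116640
Step 4: w0 = numerator / denominator = 1.973001e+05 / 116640 = 1.6915 um


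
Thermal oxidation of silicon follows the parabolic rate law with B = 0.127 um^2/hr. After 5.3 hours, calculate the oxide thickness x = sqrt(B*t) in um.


Step 1: Compute B*t = 0.127 * 5.3 = 0.6731
Step 2: x = sqrt(0.6731)
x = 0.82 um


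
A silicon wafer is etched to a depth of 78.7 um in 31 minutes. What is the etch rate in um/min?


Step 1: Etch rate = depth / time
Step 2: rate = 78.7 / 31
rate = 2.539 um/min


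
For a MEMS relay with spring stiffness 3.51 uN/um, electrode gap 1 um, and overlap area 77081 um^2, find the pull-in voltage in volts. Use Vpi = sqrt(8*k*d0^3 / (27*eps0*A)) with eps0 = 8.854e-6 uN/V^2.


Step 1: Compute numerator: 8 * k * d0^3 = 8 * 3.51 * 1^3 = 28.08
Step 2: Compute denominator: 27 * eps0 * A = 27 * 8.854e-6 * 77081 = 18.42683
Step 3: Vpi = sqrt(28.08 / 18.42683)
Vpi = 1.23 V


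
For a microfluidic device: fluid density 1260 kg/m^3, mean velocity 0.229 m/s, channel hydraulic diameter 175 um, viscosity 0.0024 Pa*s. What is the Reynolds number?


Step 1: Convert Dh to meters: Dh = 175e-6 m
Step 2: Re = rho * v * Dh / mu
Re = 1260 * 0.229 * 175e-6 / 0.0024
Re = 21.039


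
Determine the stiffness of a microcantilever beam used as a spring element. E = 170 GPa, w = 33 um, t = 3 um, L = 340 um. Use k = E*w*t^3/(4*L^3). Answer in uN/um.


Step 1: Convert E to consistent units (1 GPa = 1000 uN/um^2).
E = 170 GPa = 170000 uN/um^2
Step 2: Compute t^3 = 3^3 = 27
Step 3: Compute L^3 = 340^3 = 39304000
Step 4: k = 170000 * 33 * 27 / (4 * 39304000)
k = 0.9635 uN/um


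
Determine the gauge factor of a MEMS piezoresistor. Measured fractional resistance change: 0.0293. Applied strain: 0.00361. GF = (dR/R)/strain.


Step 1: Identify values.
dR/R = 0.0293, strain = 0.00361
Step 2: GF = (dR/R) / strain = 0.0293 / 0.00361
GF = 8.1


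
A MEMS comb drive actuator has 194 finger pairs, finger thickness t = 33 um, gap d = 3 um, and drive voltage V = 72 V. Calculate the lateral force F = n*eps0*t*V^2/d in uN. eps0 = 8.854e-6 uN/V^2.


Step 1: Parameters: n=194, eps0=8.854e-6 uN/V^2, t=33 um, V=72 V, d=3 um
Step 2: V^2 = 5184
Step 3: F = 194 * 8.854e-6 * 33 * 5184 / 3
F = 97.949 uN


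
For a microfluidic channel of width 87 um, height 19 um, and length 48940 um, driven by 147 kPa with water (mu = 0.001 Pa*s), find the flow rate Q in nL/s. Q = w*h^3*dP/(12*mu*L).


Step 1: Convert all dimensions to SI (meters).
w = 87e-6 m, h = 19e-6 m, L = 48940e-6 m, dP = 147e3 Pa
Step 2: Q = w * h^3 * dP / (12 * mu * L)
Q = 87e-6 * (19e-6)^3 * 147e3 / (12 * 0.001 * 48940e-6) = 1.4936615e-10 m^3/s
Step 3: Convert Q from m^3/s to nL/s (1 m^3 = 1e12 nL, so multiply by 1e12).
Q = 149.366 nL/s


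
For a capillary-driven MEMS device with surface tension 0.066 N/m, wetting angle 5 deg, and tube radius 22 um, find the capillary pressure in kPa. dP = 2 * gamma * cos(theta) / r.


Step 1: cos(5 deg) = 0.9962
Step 2: Convert r to m: r = 22e-6 m
Step 3: dP = 2 * 0.066 * 0.9962 / 22e-6 = 5977.2 Pa
Step 4: Convert Pa to kPa (divide by 1000).
dP = 5.98 kPa


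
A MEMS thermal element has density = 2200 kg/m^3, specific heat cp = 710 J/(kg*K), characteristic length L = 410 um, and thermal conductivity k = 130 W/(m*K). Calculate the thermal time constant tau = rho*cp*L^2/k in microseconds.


Step 1: Convert L to m: L = 410e-6 m
Step 2: L^2 = (410e-6)^2 = 1.681e-07 m^2
Step 3: tau = 2200 * 710 * 1.681e-07 / 130 = 2.01978615e-03 s
Step 4: Convert to microseconds (multiply by 1e6).
tau = 2019.786 us


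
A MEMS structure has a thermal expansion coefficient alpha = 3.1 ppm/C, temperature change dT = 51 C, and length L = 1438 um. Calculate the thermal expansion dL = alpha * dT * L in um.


Step 1: Convert CTE: alpha = 3.1 ppm/C = 3.1e-6 /C
Step 2: dL = 3.1e-6 * 51 * 1438
dL = 0.2273 um


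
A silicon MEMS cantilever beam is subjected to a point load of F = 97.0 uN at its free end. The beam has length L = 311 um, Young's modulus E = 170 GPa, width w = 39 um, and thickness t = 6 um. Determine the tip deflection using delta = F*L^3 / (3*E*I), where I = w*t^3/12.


Step 1: Calculate the second moment of area.
I = w * t^3 / 12 = 39 * 6^3 / 12 = 702.0 um^4
Step 2: Convert E to consistent units (1 GPa = 1000 uN/um^2).
E = 170 GPa = 170000 uN/um^2
Step 3: Calculate tip deflection.
delta = F * L^3 / (3 * E * I)
delta = 97.0 * 311^3 / (3 * 170000 * 702.0)
delta = 8.1498 um


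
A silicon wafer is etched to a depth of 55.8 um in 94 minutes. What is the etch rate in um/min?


Step 1: Etch rate = depth / time
Step 2: rate = 55.8 / 94
rate = 0.594 um/min


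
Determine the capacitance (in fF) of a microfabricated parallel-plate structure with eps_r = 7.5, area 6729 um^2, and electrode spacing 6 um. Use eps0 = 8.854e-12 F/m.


Step 1: Convert area to m^2: A = 6729e-12 m^2
Step 2: Convert gap to m: d = 6e-6 m
Step 3: C = eps0 * eps_r * A / d
C = 8.854e-12 * 7.5 * 6729e-12 / 6e-6
Step 4: Convert to fF (multiply by 1e15).
C = 74.47 fF


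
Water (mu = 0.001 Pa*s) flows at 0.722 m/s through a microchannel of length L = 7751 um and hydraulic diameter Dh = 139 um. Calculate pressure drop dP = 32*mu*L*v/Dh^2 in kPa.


Step 1: Convert to SI: L = 7751e-6 m, Dh = 139e-6 m
Step 2: dP = 32 * 0.001 * 7751e-6 * 0.722 / (139e-6)^2
Step 3: dP = 9268.63 Pa
Step 4: Convert to kPa: dP = 9.27 kPa


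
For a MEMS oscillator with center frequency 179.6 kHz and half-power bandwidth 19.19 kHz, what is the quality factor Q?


Step 1: Q = f0 / bandwidth
Step 2: Q = 179.6 / 19.19
Q = 9.4


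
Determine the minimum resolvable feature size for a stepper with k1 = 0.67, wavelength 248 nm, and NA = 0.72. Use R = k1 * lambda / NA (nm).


Step 1: Identify values: k1 = 0.67, lambda = 248 nm, NA = 0.72
Step 2: R = k1 * lambda / NA
R = 0.67 * 248 / 0.72
R = 230.8 nm


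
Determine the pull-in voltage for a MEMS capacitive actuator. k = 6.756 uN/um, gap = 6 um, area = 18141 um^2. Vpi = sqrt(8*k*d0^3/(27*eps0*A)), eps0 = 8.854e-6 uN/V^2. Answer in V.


Step 1: Compute numerator: 8 * k * d0^3 = 8 * 6.756 * 6^3 = 11674.368
Step 2: Compute denominator: 27 * eps0 * A = 27 * 8.854e-6 * 18141 = 4.336751
Step 3: Vpi = sqrt(11674.368 / 4.336751)
Vpi = 51.88 V


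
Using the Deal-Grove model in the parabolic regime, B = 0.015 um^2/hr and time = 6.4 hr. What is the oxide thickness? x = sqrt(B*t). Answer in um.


Step 1: Compute B*t = 0.015 * 6.4 = 0.096
Step 2: x = sqrt(0.096)
x = 0.31 um


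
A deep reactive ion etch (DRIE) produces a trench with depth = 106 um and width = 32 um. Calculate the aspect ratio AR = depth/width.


Step 1: AR = depth / width
Step 2: AR = 106 / 32
AR = 3.3


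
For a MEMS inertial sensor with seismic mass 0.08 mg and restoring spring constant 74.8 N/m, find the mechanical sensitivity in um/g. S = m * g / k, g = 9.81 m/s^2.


Step 1: Convert mass: m = 0.08 mg = 8.00e-08 kg
Step 2: S = m * g / k = 8.00e-08 * 9.81 / 74.8
Step 3: S = 1.05e-08 m/g
Step 4: Convert to um/g: S = 0.01 um/g


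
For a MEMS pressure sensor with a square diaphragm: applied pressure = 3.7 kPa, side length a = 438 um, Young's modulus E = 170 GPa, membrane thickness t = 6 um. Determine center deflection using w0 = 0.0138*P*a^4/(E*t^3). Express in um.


Step 1: Convert pressure to compatible units (E is in GPa, so P in GPa).
P = 3.7 kPa = 3.7e-6 GPa
Step 2: Compute numerator: 0.0138 * P * a^4.
a^4 = 438^4 = 36804120336
numerator = 0.0138 * 3.7e-6 * 36804120336 = 1.8792e+03
Step 3: Compute denominator: E * t^3 = 170 * 6^3 = 36720
Step 4: w0 = numerator / denominator = 1.8792e+03 / 36720 = 0.0512 um


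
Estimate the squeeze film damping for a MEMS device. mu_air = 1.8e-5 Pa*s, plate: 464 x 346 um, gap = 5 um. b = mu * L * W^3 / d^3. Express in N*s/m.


Step 1: Convert to SI.
L = 464e-6 m, W = 346e-6 m, d = 5e-6 m
Step 2: W^3 = (346e-6)^3 = 4.14e-11 m^3
Step 3: d^3 = (5e-6)^3 = 1.25e-16 m^3
Step 4: b = 1.8e-5 * 464e-6 * 4.14e-11 / 1.25e-16
b = 2.77e-03 N*s/m


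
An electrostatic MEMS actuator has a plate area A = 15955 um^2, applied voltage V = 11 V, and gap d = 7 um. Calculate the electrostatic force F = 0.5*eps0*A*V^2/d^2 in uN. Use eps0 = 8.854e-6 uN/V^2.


Step 1: Identify parameters.
eps0 = 8.854e-6 uN/V^2, A = 15955 um^2, V = 11 V, d = 7 um
Step 2: Compute V^2 = 11^2 = 121
Step 3: Compute d^2 = 7^2 = 49
Step 4: F = 0.5 * 8.854e-6 * 15955 * 121 / 49
F = 0.174 uN


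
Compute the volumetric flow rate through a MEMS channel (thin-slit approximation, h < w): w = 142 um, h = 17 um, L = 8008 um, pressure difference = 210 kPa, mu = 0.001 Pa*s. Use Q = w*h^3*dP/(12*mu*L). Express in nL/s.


Step 1: Convert all dimensions to SI (meters).
w = 142e-6 m, h = 17e-6 m, L = 8008e-6 m, dP = 210e3 Pa
Step 2: Q = w * h^3 * dP / (12 * mu * L)
Q = 142e-6 * (17e-6)^3 * 210e3 / (12 * 0.001 * 8008e-6) = 1.52457605e-09 m^3/s
Step 3: Convert Q from m^3/s to nL/s (1 m^3 = 1e12 nL, so multiply by 1e12).
Q = 1524.576 nL/s


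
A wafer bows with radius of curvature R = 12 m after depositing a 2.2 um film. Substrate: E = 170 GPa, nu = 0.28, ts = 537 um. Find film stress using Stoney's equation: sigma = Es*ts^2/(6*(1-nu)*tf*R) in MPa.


Step 1: Compute numerator: Es * ts^2 = 170 * 537^2 = 49022730 (GPa*um^2)
Step 2: Compute denominator (R in um): 6*(1-nu)*tf*R = 6*0.72*2.2*12e6 = 114048000.0 (um^2)
Step 3: sigma (GPa) = 49022730 / 114048000.0 = 4.29843e-01 GPa
Step 4: Convert to MPa (x1000): sigma = 429.8 MPa


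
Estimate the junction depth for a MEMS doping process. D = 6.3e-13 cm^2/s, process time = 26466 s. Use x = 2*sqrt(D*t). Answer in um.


Step 1: Compute D*t = 6.3e-13 * 26466 = 1.667358e-08 cm^2
Step 2: sqrt(D*t) = 1.29126e-04 cm
Step 3: x = 2 * 1.29126e-04 cm = 2.58252e-04 cm
Step 4: Convert to um (1 cm = 1e4 um): x = 2.583 um


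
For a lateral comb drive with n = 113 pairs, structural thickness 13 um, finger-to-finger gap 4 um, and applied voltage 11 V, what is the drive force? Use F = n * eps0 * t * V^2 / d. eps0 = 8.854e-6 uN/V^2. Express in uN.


Step 1: Parameters: n=113, eps0=8.854e-6 uN/V^2, t=13 um, V=11 V, d=4 um
Step 2: V^2 = 121
Step 3: F = 113 * 8.854e-6 * 13 * 121 / 4
F = 0.393 uN


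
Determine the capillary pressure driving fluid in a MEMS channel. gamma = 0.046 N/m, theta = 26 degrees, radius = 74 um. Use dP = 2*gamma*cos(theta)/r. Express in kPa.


Step 1: cos(26 deg) = 0.8988
Step 2: Convert r to m: r = 74e-6 m
Step 3: dP = 2 * 0.046 * 0.8988 / 74e-6 = 1117.4 Pa
Step 4: Convert Pa to kPa (divide by 1000).
dP = 1.12 kPa


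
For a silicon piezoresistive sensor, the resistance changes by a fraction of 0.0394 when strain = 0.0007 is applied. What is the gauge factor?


Step 1: Identify values.
dR/R = 0.0394, strain = 0.0007
Step 2: GF = (dR/R) / strain = 0.0394 / 0.0007
GF = 56.3


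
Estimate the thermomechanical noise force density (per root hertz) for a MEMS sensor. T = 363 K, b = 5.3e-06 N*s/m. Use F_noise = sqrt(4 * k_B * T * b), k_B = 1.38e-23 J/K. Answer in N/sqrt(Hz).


Step 1: Compute 4 * k_B * T * b
= 4 * 1.38e-23 * 363 * 5.3e-06
= 1.0620e-25 N^2/Hz
Step 2: F_noise = sqrt(1.0620e-25)
F_noise = 3.26e-13 N/sqrt(Hz)


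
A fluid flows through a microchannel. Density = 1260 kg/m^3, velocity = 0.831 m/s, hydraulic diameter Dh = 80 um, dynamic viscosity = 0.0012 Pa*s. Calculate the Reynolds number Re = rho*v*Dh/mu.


Step 1: Convert Dh to meters: Dh = 80e-6 m
Step 2: Re = rho * v * Dh / mu
Re = 1260 * 0.831 * 80e-6 / 0.0012
Re = 69.804


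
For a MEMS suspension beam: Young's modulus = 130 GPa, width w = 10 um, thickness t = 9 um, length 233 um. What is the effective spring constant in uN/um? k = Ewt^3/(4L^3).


Step 1: Convert E to consistent units (1 GPa = 1000 uN/um^2).
E = 130 GPa = 130000 uN/um^2
Step 2: Compute t^3 = 9^3 = 729
Step 3: Compute L^3 = 233^3 = 12649337
Step 4: k = 130000 * 10 * 729 / (4 * 12649337)
k = 18.7302 uN/um


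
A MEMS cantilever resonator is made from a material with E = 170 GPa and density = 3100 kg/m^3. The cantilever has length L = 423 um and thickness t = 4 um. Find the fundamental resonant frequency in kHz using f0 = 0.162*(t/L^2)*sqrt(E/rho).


Step 1: Convert units to SI.
t_SI = 4e-6 m, L_SI = 423e-6 m
Step 2: Calculate sqrt(E/rho).
sqrt(170e9 / 3100) = 7405.32 m/s
Step 3: Compute f0.
f0 = 0.162 * 4e-6 / (423e-6)^2 * 7405.32 = 26818.7 Hz = 26.82 kHz


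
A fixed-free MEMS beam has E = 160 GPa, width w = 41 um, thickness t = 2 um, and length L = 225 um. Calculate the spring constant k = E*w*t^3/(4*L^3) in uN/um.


Step 1: Convert E to consistent units (1 GPa = 1000 uN/um^2).
E = 160 GPa = 160000 uN/um^2
Step 2: Compute t^3 = 2^3 = 8
Step 3: Compute L^3 = 225^3 = 11390625
Step 4: k = 160000 * 41 * 8 / (4 * 11390625)
k = 1.1518 uN/um


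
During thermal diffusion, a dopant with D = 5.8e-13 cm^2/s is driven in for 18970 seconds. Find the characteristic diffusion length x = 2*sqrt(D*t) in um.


Step 1: Compute D*t = 5.8e-13 * 18970 = 1.10026e-08 cm^2
Step 2: sqrt(D*t) = 1.04893e-04 cm
Step 3: x = 2 * 1.04893e-04 cm = 2.09786e-04 cm
Step 4: Convert to um (1 cm = 1e4 um): x = 2.098 um


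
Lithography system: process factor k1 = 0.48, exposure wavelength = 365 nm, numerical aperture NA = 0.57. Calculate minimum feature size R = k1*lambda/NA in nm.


Step 1: Identify values: k1 = 0.48, lambda = 365 nm, NA = 0.57
Step 2: R = k1 * lambda / NA
R = 0.48 * 365 / 0.57
R = 307.4 nm


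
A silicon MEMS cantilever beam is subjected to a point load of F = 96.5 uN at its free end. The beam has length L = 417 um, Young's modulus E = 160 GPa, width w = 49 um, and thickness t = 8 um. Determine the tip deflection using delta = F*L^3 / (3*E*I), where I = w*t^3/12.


Step 1: Calculate the second moment of area.
I = w * t^3 / 12 = 49 * 8^3 / 12 = 2090.6667 um^4
Step 2: Convert E to consistent units (1 GPa = 1000 uN/um^2).
E = 160 GPa = 160000 uN/um^2
Step 3: Calculate tip deflection.
delta = F * L^3 / (3 * E * I)
delta = 96.5 * 417^3 / (3 * 160000 * 2090.6667)
delta = 6.9728 um
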